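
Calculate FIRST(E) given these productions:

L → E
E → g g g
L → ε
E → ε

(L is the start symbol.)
{ 'g', ε }

To compute FIRST(E), examine every production with E on the left-hand side, reading each right-hand side left to right until a non-nullable symbol is reached.

From E → g g g:
  - g is a terminal: add 'g' and stop
From E → ε:
  - ε-production, so ε ∈ FIRST(E)

Collecting: FIRST(E) = { 'g', ε }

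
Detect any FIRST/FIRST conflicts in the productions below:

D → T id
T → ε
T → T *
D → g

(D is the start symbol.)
No FIRST/FIRST conflicts.

FIRST sets of the non-terminals at (or reachable through a nullable prefix from) the front of some alternative:
  FIRST(T) = { '*', ε }

Productions for D:
  D → T id: FIRST = { '*', 'id' }
  D → g: FIRST = { 'g' }
Productions for T:
  T → ε: FIRST = { ε }
  T → T *: FIRST = { '*' }

All alternatives of each non-terminal have pairwise disjoint FIRST sets.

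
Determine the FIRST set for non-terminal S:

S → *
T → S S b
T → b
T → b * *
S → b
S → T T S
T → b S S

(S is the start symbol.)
FIRST sets of the other non-terminals involved (by the same procedure, iterated to a fixed point):
  FIRST(T) = { '*', 'b' }

From S → *:
  - '*' is a terminal: add '*' and stop
From S → b:
  - b is a terminal: add 'b' and stop
From S → T T S:
  - T is a non-terminal: add FIRST(T) \ {ε} = { '*', 'b' }
    T is not nullable, so stop

Collecting: FIRST(S) = { '*', 'b' }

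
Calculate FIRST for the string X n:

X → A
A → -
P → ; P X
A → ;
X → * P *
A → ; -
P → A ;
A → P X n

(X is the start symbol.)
{ '*', '-', ';' }

FIRST sets of the non-terminals involved (from the grammar, by fixed-point iteration):
  FIRST(X) = { '*', '-', ';' }

To compute FIRST(X n), process the symbols left to right:
Symbol X is a non-terminal. Add FIRST(X) \ {ε} = { '*', '-', ';' }
X is not nullable (ε ∉ FIRST(X)), so stop here.
FIRST(X n) = { '*', '-', ';' }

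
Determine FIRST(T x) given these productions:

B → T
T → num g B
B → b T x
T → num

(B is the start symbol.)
{ 'num' }

FIRST sets of the non-terminals involved (from the grammar, by fixed-point iteration):
  FIRST(T) = { 'num' }

To compute FIRST(T x), process the symbols left to right:
Symbol T is a non-terminal. Add FIRST(T) \ {ε} = { 'num' }
T is not nullable (ε ∉ FIRST(T)), so stop here.
FIRST(T x) = { 'num' }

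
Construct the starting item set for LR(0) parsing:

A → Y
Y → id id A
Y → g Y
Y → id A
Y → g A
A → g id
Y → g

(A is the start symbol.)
First, augment the grammar with A' → A
I₀ = CLOSURE({ [A' → . A] }):
  [A' → . A] has the dot before A: add [A → . Y], [A → . g id]
  [A → . Y] has the dot before Y: add [Y → . id id A], [Y → . g Y], [Y → . id A], [Y → . g A], [Y → . g]
No further items can be added.

I₀ = { [A → . Y], [A → . g id], [A' → . A], [Y → . g A], [Y → . g Y], [Y → . g], [Y → . id A], [Y → . id id A] }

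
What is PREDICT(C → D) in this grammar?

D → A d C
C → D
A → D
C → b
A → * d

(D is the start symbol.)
PREDICT(C → D) = (FIRST(RHS) \ {ε}) ∪ (FOLLOW(C) if ε ∈ FIRST(RHS), i.e. RHS ⇒* ε)
FIRST(D) = { '*' }
FIRST(D) = { '*' }
ε ∉ FIRST(D), so FOLLOW(C) is not added.
PREDICT(C → D) = { '*' }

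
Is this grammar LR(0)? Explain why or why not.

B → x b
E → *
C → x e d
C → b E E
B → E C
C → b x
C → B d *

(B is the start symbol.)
Yes, the grammar is LR(0)

A grammar is LR(0) if no state in the canonical LR(0) collection has:
  - both a shift item (dot before a terminal) and a complete item (shift-reduce conflict), or
  - two or more complete items (reduce-reduce conflict; the accept item [B' → B .] counts as a complete item here).

Augment with B' → B and build the canonical LR(0) collection (I0 = CLOSURE({[B' → . B]}), then GOTO on every symbol after a dot until no new states appear). It has 17 states:
  I0: { [B → . E C], [B → . x b], [B' → . B], [E → . *] }  — shift
  I1: { [E → * .] }  — reduce
  I2: { [B' → B .] }  — accept
  I3: { [B → . E C], [B → . x b], [B → E . C], [C → . B d *], [C → . b E E], [C → . b x], [C → . x e d], [E → . *] }  — shift
  I4: { [B → x . b] }  — shift
  I5: { [B → x b .] }  — reduce
  I6: { [C → B . d *] }  — shift
  I7: { [B → E C .] }  — reduce
  I8: { [C → b . E E], [C → b . x], [E → . *] }  — shift
  I9: { [B → x . b], [C → x . e d] }  — shift
  I10: { [C → x e . d] }  — shift
  I11: { [C → x e d .] }  — reduce
  I12: { [C → b E . E], [E → . *] }  — shift
  I13: { [C → b x .] }  — reduce
  I14: { [C → b E E .] }  — reduce
  I15: { [C → B d . *] }  — shift
  I16: { [C → B d * .] }  — reduce

Every state is either a pure shift/goto state or contains exactly one complete item and nothing to shift — no conflicts. The grammar is LR(0).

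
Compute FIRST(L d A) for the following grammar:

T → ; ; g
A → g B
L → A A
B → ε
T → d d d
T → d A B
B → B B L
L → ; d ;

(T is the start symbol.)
FIRST sets of the non-terminals involved (from the grammar, by fixed-point iteration):
  FIRST(L) = { ';', 'g' }

To compute FIRST(L d A), process the symbols left to right:
Symbol L is a non-terminal. Add FIRST(L) \ {ε} = { ';', 'g' }
L is not nullable (ε ∉ FIRST(L)), so stop here.
FIRST(L d A) = { ';', 'g' }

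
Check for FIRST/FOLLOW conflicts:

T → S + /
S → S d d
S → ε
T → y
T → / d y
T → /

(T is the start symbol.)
A FIRST/FOLLOW conflict occurs when a non-terminal N has a nullable alternative N → β (β ⇒* ε) and another alternative N → α with FIRST(α) ∩ FOLLOW(N) ≠ ∅: on such a lookahead the parser cannot decide between expanding α and letting N vanish via β.

Nullable non-terminals: S.
FIRST sets used below: FIRST(S) = { 'd', ε }

S: nullable alternative(s) S → ε; FOLLOW(S) = { '+', 'd' }
  S → S d d: FIRST \ {ε} = { 'd' } — overlaps FOLLOW(S) on { 'd' }: CONFLICT
  S → ε: FIRST \ {ε} = { } — this is the only nullable alternative, skip

T has no nullable alternative, so no FIRST/FOLLOW check is needed there.

So the grammar has 1 FIRST/FOLLOW conflict (marked CONFLICT above).

Answer: Yes. S → S d d with FOLLOW(S) on { 'd' }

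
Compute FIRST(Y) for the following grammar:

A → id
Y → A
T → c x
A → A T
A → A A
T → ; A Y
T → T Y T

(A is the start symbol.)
To compute FIRST(Y), examine every production with Y on the left-hand side, reading each right-hand side left to right until a non-nullable symbol is reached.

FIRST sets of the other non-terminals involved (by the same procedure, iterated to a fixed point):
  FIRST(A) = { 'id' }

From Y → A:
  - A is a non-terminal: add FIRST(A) \ {ε} = { 'id' }
    A is not nullable, so stop

Collecting: FIRST(Y) = { 'id' }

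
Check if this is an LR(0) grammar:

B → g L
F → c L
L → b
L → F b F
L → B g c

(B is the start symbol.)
Augment with B' → B and build the canonical LR(0) collection (I0 = CLOSURE({[B' → . B]}), then GOTO on every symbol after a dot until no new states appear). It has 13 states:
  I0: { [B → . g L], [B' → . B] }  — shift
  I1: { [B' → B .] }  — accept
  I2: { [B → . g L], [B → g . L], [F → . c L], [L → . B g c], [L → . F b F], [L → . b] }  — shift
  I3: { [L → B . g c] }  — shift
  I4: { [L → F . b F] }  — shift
  I5: { [B → g L .] }  — reduce
  I6: { [L → b .] }  — reduce
  I7: { [B → . g L], [F → . c L], [F → c . L], [L → . B g c], [L → . F b F], [L → . b] }  — shift
  I8: { [F → c L .] }  — reduce
  I9: { [F → . c L], [L → F b . F] }  — shift
  I10: { [L → F b F .] }  — reduce
  I11: { [L → B g . c] }  — shift
  I12: { [L → B g c .] }  — reduce

Every state is either a pure shift/goto state or contains exactly one complete item and nothing to shift — no conflicts. The grammar is LR(0).

Answer: Yes, the grammar is LR(0)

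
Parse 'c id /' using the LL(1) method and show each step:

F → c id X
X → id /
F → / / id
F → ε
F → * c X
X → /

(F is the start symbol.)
LL(1) parsing maintains a stack (initially the start symbol over $) and the input. At each step: if the stack top is a terminal, match it against the current input token; if it is a non-terminal N, replace it with the RHS of M[N, lookahead] (the unique production whose predict set contains the lookahead).

Stack is shown with the top on the left.

Stack     Input     Action
--------------------------
F $       c id / $  output F → c id X
c id X $  c id / $  match 'c'
id X $    id / $    match 'id'
X $       / $       output X → /
/ $       / $       match '/'
$         $         accept

The string is accepted.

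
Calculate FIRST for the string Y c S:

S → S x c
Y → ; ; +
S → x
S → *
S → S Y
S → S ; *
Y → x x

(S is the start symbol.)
{ ';', 'x' }

FIRST sets of the non-terminals involved (from the grammar, by fixed-point iteration):
  FIRST(Y) = { ';', 'x' }

To compute FIRST(Y c S), process the symbols left to right:
Symbol Y is a non-terminal. Add FIRST(Y) \ {ε} = { ';', 'x' }
Y is not nullable (ε ∉ FIRST(Y)), so stop here.
FIRST(Y c S) = { ';', 'x' }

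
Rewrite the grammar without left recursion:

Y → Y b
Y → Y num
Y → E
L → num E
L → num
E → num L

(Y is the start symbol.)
Y is directly left-recursive. The standard transformation for
  A → A α₁ | ... | A α_m | β₁ | ... | β_n
is
  A  → β₁ A' | ... | β_n A'
  A' → α₁ A' | ... | α_m A' | ε

Y → E becomes Y → E Y'
Y → Y b becomes Y' → b Y'
Y → Y num becomes Y' → num Y'
Add Y' → ε

Productions for other non-terminals are unchanged:
  L → num E
  L → num
  E → num L

Resulting grammar:
Y → E Y'
Y' → b Y'
Y' → num Y'
Y' → ε
L → num E
L → num
E → num L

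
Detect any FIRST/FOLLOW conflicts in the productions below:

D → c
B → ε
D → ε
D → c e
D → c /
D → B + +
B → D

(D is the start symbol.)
A FIRST/FOLLOW conflict occurs when a non-terminal N has a nullable alternative N → β (β ⇒* ε) and another alternative N → α with FIRST(α) ∩ FOLLOW(N) ≠ ∅: on such a lookahead the parser cannot decide between expanding α and letting N vanish via β.

Nullable non-terminals: B, D.
FIRST sets used below: FIRST(D) = { '+', 'c', ε }, FIRST(B) = { '+', 'c', ε }

B: nullable alternative(s) B → ε, B → D; FOLLOW(B) = { '+' }
  B → ε: FIRST \ {ε} = { } — disjoint from FOLLOW(B)
  B → D: FIRST \ {ε} = { '+', 'c' } — overlaps FOLLOW(B) on { '+' }: CONFLICT

D: nullable alternative(s) D → ε; FOLLOW(D) = { $, '+' }
  D → c: FIRST \ {ε} = { 'c' } — disjoint from FOLLOW(D)
  D → ε: FIRST \ {ε} = { } — this is the only nullable alternative, skip
  D → c e: FIRST \ {ε} = { 'c' } — disjoint from FOLLOW(D)
  D → c /: FIRST \ {ε} = { 'c' } — disjoint from FOLLOW(D)
  D → B + +: FIRST \ {ε} = { '+', 'c' } — overlaps FOLLOW(D) on { '+' }: CONFLICT

So the grammar has 2 FIRST/FOLLOW conflicts (marked CONFLICT above).

Answer: Yes. D → B '+' '+' with FOLLOW(D) on { '+' }; B → D with FOLLOW(B) on { '+' }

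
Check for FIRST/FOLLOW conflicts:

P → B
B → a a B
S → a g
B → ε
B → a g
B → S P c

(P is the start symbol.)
No FIRST/FOLLOW conflicts.

Nullable non-terminals: B, P.
FIRST sets used below: FIRST(S) = { 'a' }

B: nullable alternative(s) B → ε; FOLLOW(B) = { $, 'c' }
  B → a a B: FIRST \ {ε} = { 'a' } — disjoint from FOLLOW(B)
  B → ε: FIRST \ {ε} = { } — this is the only nullable alternative, skip
  B → a g: FIRST \ {ε} = { 'a' } — disjoint from FOLLOW(B)
  B → S P c: FIRST \ {ε} = { 'a' } — disjoint from FOLLOW(B)
P has a nullable alternative but only one production, so nothing to check.

S has no nullable alternative, so no FIRST/FOLLOW check is needed there.

No FIRST/FOLLOW conflicts found.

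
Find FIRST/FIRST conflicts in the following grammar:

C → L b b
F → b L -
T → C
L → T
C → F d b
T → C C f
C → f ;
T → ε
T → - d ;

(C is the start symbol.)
A FIRST/FIRST conflict occurs when two productions N → α and N → β for the same non-terminal have FIRST(α) ∩ FIRST(β) ≠ ∅ (with ε ∈ FIRST of a nullable right-hand side, so two nullable alternatives also conflict).

FIRST sets of the non-terminals at (or reachable through a nullable prefix from) the front of some alternative:
  FIRST(L) = { '-', 'b', 'f', ε }
  FIRST(F) = { 'b' }
  FIRST(C) = { '-', 'b', 'f' }

Productions for C:
  C → L b b: FIRST = { '-', 'b', 'f' }
  C → F d b: FIRST = { 'b' }
  C → f ;: FIRST = { 'f' }
Productions for T:
  T → C: FIRST = { '-', 'b', 'f' }
  T → C C f: FIRST = { '-', 'b', 'f' }
  T → ε: FIRST = { ε }
  T → - d ;: FIRST = { '-' }
F, L have only one production, so no FIRST/FIRST conflict is possible there.

Conflict for C: C → L b b and C → F d b
  Overlap: { 'b' }
Conflict for C: C → L b b and C → f ;
  Overlap: { 'f' }
Conflict for T: T → C and T → C C f
  Overlap: { '-', 'b', 'f' }
Conflict for T: T → C and T → - d ;
  Overlap: { '-' }
Conflict for T: T → C C f and T → - d ;
  Overlap: { '-' }

Answer: Yes. C → L b b / C → F d b on { 'b' }; C → L b b / C → f ';' on { 'f' }; T → C / T → C C f on { '-', 'b', 'f' }; T → C / T → '-' d ';' on { '-' }; T → C C f / T → '-' d ';' on { '-' }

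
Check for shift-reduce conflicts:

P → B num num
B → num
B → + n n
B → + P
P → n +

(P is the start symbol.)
No shift-reduce conflicts

Augment with P' → P and build the canonical LR(0) collection (I0 = CLOSURE({[P' → . P]}), then GOTO on every symbol after a dot until no new states appear). It has 12 states:
  I0: { [B → . + P], [B → . + n n], [B → . num], [P → . B num num], [P → . n +], [P' → . P] }  — shift
  I1: { [B → + . P], [B → + . n n], [B → . + P], [B → . + n n], [B → . num], [P → . B num num], [P → . n +] }  — shift
  I2: { [P → B . num num] }  — shift
  I3: { [P' → P .] }  — accept
  I4: { [P → n . +] }  — shift
  I5: { [B → num .] }  — reduce
  I6: { [P → n + .] }  — reduce
  I7: { [P → B num . num] }  — shift
  I8: { [P → B num num .] }  — reduce
  I9: { [B → + P .] }  — reduce
  I10: { [B → + n . n], [P → n . +] }  — shift
  I11: { [B → + n n .] }  — reduce

No state contains both a complete item and a shift item.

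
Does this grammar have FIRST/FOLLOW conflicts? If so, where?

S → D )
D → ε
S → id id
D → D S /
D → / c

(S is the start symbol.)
Nullable non-terminals: D.
FIRST sets used below: FIRST(D) = { ')', '/', 'id', ε }, FIRST(S) = { ')', '/', 'id' }

D: nullable alternative(s) D → ε; FOLLOW(D) = { ')', '/', 'id' }
  D → ε: FIRST \ {ε} = { } — this is the only nullable alternative, skip
  D → D S /: FIRST \ {ε} = { ')', '/', 'id' } — overlaps FOLLOW(D) on { ')', '/', 'id' }: CONFLICT
  D → / c: FIRST \ {ε} = { '/' } — overlaps FOLLOW(D) on { '/' }: CONFLICT

S has no nullable alternative, so no FIRST/FOLLOW check is needed there.

So the grammar has 2 FIRST/FOLLOW conflicts (marked CONFLICT above).

Answer: Yes. D → D S '/' with FOLLOW(D) on { ')', '/', 'id' }; D → '/' c with FOLLOW(D) on { '/' }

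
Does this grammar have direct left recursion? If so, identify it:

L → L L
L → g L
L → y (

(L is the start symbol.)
Yes, L is left-recursive

Direct left recursion occurs when N → N α for some non-terminal N (the right-hand side begins with the left-hand side itself).

L → L L: LEFT RECURSIVE (starts with L)
L → g L: starts with g
L → y (: starts with y

The grammar has direct left recursion on: L.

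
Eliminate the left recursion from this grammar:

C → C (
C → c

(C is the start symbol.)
C is directly left-recursive. The standard transformation for
  A → A α₁ | ... | A α_m | β₁ | ... | β_n
is
  A  → β₁ A' | ... | β_n A'
  A' → α₁ A' | ... | α_m A' | ε

C → c becomes C → c C'
C → C ( becomes C' → ( C'
Add C' → ε

Resulting grammar:
C → c C'
C' → ( C'
C' → ε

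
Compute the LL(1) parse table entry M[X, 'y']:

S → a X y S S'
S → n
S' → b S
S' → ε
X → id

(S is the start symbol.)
Empty (error entry)

To find M[X, 'y'], we find productions for X where 'y' is in the predict set (PREDICT(N → α) = (FIRST(α) \ {ε}) ∪ (FOLLOW(N) if α ⇒* ε)).

X → id: PREDICT = { 'id' }

M[X, 'y'] is empty (no production applies)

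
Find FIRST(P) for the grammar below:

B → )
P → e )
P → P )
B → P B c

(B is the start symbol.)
{ 'e' }

To compute FIRST(P), examine every production with P on the left-hand side, reading each right-hand side left to right until a non-nullable symbol is reached.

From P → e ):
  - e is a terminal: add 'e' and stop
From P → P ):
  - P is the symbol being defined: contributes nothing new
    P is not nullable, so stop

Collecting: FIRST(P) = { 'e' }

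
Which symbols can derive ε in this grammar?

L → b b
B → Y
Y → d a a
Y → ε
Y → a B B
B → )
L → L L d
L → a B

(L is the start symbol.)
ε-productions: Y → ε
So Y is immediately nullable.
B → Y: every symbol on the right is nullable, so B is nullable too.
No further non-terminal can be added: every production for the remaining non-terminals contains a terminal or a non-nullable non-terminal.
Nullable = { 'B', 'Y' }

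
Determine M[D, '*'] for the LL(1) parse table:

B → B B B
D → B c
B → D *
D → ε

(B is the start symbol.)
To find M[D, '*'], we find productions for D where '*' is in the predict set (PREDICT(N → α) = (FIRST(α) \ {ε}) ∪ (FOLLOW(N) if α ⇒* ε)).

Relevant sets:
  FIRST(B) = { '*' }
  FOLLOW(D) = { '*' }

D → B c: PREDICT = { '*' }
  '*' is in predict set, so this production goes in M[D, '*']
D → ε: PREDICT = { '*' }
  '*' is in predict set, so this production goes in M[D, '*']

M[D, '*'] = D → B c, D → ε  (a multiply-defined cell — the grammar is not LL(1))

Answer: D → B c, D → ε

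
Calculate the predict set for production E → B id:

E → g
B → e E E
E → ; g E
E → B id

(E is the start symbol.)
PREDICT(E → B id) = (FIRST(RHS) \ {ε}) ∪ (FOLLOW(E) if ε ∈ FIRST(RHS), i.e. RHS ⇒* ε)
FIRST(B) = { 'e' }
FIRST(B id) = { 'e' }
ε ∉ FIRST(B id), so FOLLOW(E) is not added.
PREDICT(E → B id) = { 'e' }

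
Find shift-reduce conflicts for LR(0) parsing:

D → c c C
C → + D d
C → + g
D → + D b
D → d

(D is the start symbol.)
No shift-reduce conflicts

Augment with D' → D and build the canonical LR(0) collection (I0 = CLOSURE({[D' → . D]}), then GOTO on every symbol after a dot until no new states appear). It has 13 states:
  I0: { [D → . + D b], [D → . c c C], [D → . d], [D' → . D] }  — shift
  I1: { [D → + . D b], [D → . + D b], [D → . c c C], [D → . d] }  — shift
  I2: { [D' → D .] }  — accept
  I3: { [D → c . c C] }  — shift
  I4: { [D → d .] }  — reduce
  I5: { [C → . + D d], [C → . + g], [D → c c . C] }  — shift
  I6: { [C → + . D d], [C → + . g], [D → . + D b], [D → . c c C], [D → . d] }  — shift
  I7: { [D → c c C .] }  — reduce
  I8: { [C → + D . d] }  — shift
  I9: { [C → + g .] }  — reduce
  I10: { [C → + D d .] }  — reduce
  I11: { [D → + D . b] }  — shift
  I12: { [D → + D b .] }  — reduce

No state contains both a complete item and a shift item.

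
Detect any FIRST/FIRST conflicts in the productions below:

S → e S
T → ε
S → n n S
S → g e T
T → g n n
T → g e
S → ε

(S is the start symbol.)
Yes. T → g n n / T → g e on { 'g' }

Productions for S:
  S → e S: FIRST = { 'e' }
  S → n n S: FIRST = { 'n' }
  S → g e T: FIRST = { 'g' }
  S → ε: FIRST = { ε }
Productions for T:
  T → ε: FIRST = { ε }
  T → g n n: FIRST = { 'g' }
  T → g e: FIRST = { 'g' }

Conflict for T: T → g n n and T → g e
  Overlap: { 'g' }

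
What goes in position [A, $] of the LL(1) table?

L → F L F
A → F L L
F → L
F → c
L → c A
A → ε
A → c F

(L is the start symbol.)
To find M[A, $], we find productions for A where $ is in the predict set (PREDICT(N → α) = (FIRST(α) \ {ε}) ∪ (FOLLOW(N) if α ⇒* ε)).

Relevant sets:
  FIRST(F) = { 'c' }
  FOLLOW(A) = { $, 'c' }

A → F L L: PREDICT = { 'c' }
A → ε: PREDICT = { $, 'c' }
  $ is in predict set, so this production goes in M[A, $]
A → c F: PREDICT = { 'c' }

M[A, $] = A → ε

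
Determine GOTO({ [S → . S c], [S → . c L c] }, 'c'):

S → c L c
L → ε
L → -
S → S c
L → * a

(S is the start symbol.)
GOTO(I, 'c') = CLOSURE({ [A → αX.β] : [A → α.Xβ] ∈ I, X = 'c' })

Items with dot before 'c', with the dot advanced:
  [S → . c L c] → [S → c . L c]
Closure of the advanced items:
  [S → c . L c] has the dot before L: add [L → .], [L → . -], [L → . * a]

GOTO = { [L → . * a], [L → . -], [L → .], [S → c . L c] }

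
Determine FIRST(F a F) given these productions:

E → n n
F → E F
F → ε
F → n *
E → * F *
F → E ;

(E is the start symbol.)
{ '*', 'a', 'n' }

FIRST sets of the non-terminals involved (from the grammar, by fixed-point iteration):
  FIRST(F) = { '*', 'n', ε }

To compute FIRST(F a F), process the symbols left to right:
Symbol F is a non-terminal. Add FIRST(F) \ {ε} = { '*', 'n' }
F is nullable (ε ∈ FIRST(F)), continue to the next symbol.
Symbol a is a terminal. Add 'a' and stop.
FIRST(F a F) = { '*', 'a', 'n' }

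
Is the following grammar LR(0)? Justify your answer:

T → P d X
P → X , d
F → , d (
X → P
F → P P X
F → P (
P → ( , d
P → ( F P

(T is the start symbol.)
A grammar is LR(0) if no state in the canonical LR(0) collection has:
  - both a shift item (dot before a terminal) and a complete item (shift-reduce conflict), or
  - two or more complete items (reduce-reduce conflict; the accept item [T' → T .] counts as a complete item here).

Augment with T' → T and build the canonical LR(0) collection (I0 = CLOSURE({[T' → . T]}), then GOTO on every symbol after a dot until no new states appear). It has 19 states:
  I0: { [P → . ( , d], [P → . ( F P], [P → . X , d], [T → . P d X], [T' → . T], [X → . P] }  — shift
  I1: { [F → . , d (], [F → . P (], [F → . P P X], [P → ( . , d], [P → ( . F P], [P → . ( , d], [P → . ( F P], [P → . X , d], [X → . P] }  — shift
  I2: { [T → P . d X], [X → P .] }  — shift, reduce
  I3: { [T' → T .] }  — accept
  I4: { [P → X . , d] }  — shift
  I5: { [P → X , . d] }  — shift
  I6: { [P → X , d .] }  — reduce
  I7: { [P → . ( , d], [P → . ( F P], [P → . X , d], [T → P d . X], [X → . P] }  — shift
  I8: { [X → P .] }  — reduce
  I9: { [P → X . , d], [T → P d X .] }  — shift, reduce
  I10: { [F → , . d (], [P → ( , . d] }  — shift
  I11: { [P → ( F . P], [P → . ( , d], [P → . ( F P], [P → . X , d], [X → . P] }  — shift
  I12: { [F → P . (], [F → P . P X], [P → . ( , d], [P → . ( F P], [P → . X , d], [X → . P], [X → P .] }  — shift, reduce
  I13: { [F → . , d (], [F → . P (], [F → . P P X], [F → P ( .], [P → ( . , d], [P → ( . F P], [P → . ( , d], [P → . ( F P], [P → . X , d], [X → . P] }  — shift, reduce
  I14: { [F → P P . X], [P → . ( , d], [P → . ( F P], [P → . X , d], [X → . P], [X → P .] }  — shift, reduce
  I15: { [F → P P X .], [P → X . , d] }  — shift, reduce
  I16: { [P → ( F P .], [X → P .] }  — 2 reduces
  I17: { [F → , d . (], [P → ( , d .] }  — shift, reduce
  I18: { [F → , d ( .] }  — reduce

Conflict in state I2:
  Shift-reduce conflict between [X → P .] and [T → P . d X]
So the grammar is NOT LR(0).

Answer: No. Shift-reduce conflict between [X → P .] and [T → P . d X]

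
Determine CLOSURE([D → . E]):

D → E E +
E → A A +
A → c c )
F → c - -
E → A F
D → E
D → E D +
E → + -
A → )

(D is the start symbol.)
Start with: [D → . E]
  [D → . E] has the dot before E: add [E → . A A +], [E → . A F], [E → . + -]
  [E → . A A +] has the dot before A: add [A → . c c )], [A → . )]
No further items can be added.

CLOSURE = { [A → . )], [A → . c c )], [D → . E], [E → . + -], [E → . A A +], [E → . A F] }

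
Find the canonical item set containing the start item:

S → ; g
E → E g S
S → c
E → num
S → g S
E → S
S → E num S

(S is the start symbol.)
{ [E → . E g S], [E → . S], [E → . num], [S → . ; g], [S → . E num S], [S → . c], [S → . g S], [S' → . S] }

First, augment the grammar with S' → S
I₀ = CLOSURE({ [S' → . S] }):
  [S' → . S] has the dot before S: add [S → . ; g], [S → . c], [S → . g S], [S → . E num S]
  [S → . E num S] has the dot before E: add [E → . E g S], [E → . num], [E → . S]
No further items can be added.

I₀ = { [E → . E g S], [E → . S], [E → . num], [S → . ; g], [S → . E num S], [S → . c], [S → . g S], [S' → . S] }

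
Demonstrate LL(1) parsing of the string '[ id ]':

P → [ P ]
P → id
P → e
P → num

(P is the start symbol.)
LL(1) parsing maintains a stack (initially the start symbol over $) and the input. At each step: if the stack top is a terminal, match it against the current input token; if it is a non-terminal N, replace it with the RHS of M[N, lookahead] (the unique production whose predict set contains the lookahead).

Stack is shown with the top on the left.

Stack    Input     Action
-------------------------
P $      [ id ] $  output P → [ P ]
[ P ] $  [ id ] $  match '['
P ] $    id ] $    output P → id
id ] $   id ] $    match 'id'
] $      ] $       match ']'
$        $         accept

The string is accepted.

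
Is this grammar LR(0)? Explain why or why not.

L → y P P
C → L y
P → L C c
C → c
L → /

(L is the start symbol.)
Yes, the grammar is LR(0)

A grammar is LR(0) if no state in the canonical LR(0) collection has:
  - both a shift item (dot before a terminal) and a complete item (shift-reduce conflict), or
  - two or more complete items (reduce-reduce conflict; the accept item [L' → L .] counts as a complete item here).

Augment with L' → L and build the canonical LR(0) collection (I0 = CLOSURE({[L' → . L]}), then GOTO on every symbol after a dot until no new states appear). It has 12 states:
  I0: { [L → . /], [L → . y P P], [L' → . L] }  — shift
  I1: { [L → / .] }  — reduce
  I2: { [L' → L .] }  — accept
  I3: { [L → . /], [L → . y P P], [L → y . P P], [P → . L C c] }  — shift
  I4: { [C → . L y], [C → . c], [L → . /], [L → . y P P], [P → L . C c] }  — shift
  I5: { [L → . /], [L → . y P P], [L → y P . P], [P → . L C c] }  — shift
  I6: { [L → y P P .] }  — reduce
  I7: { [P → L C . c] }  — shift
  I8: { [C → L . y] }  — shift
  I9: { [C → c .] }  — reduce
  I10: { [C → L y .] }  — reduce
  I11: { [P → L C c .] }  — reduce

Every state is either a pure shift/goto state or contains exactly one complete item and nothing to shift — no conflicts. The grammar is LR(0).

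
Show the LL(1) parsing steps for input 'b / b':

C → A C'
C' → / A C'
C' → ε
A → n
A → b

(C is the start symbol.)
LL(1) parsing maintains a stack (initially the start symbol over $) and the input. At each step: if the stack top is a terminal, match it against the current input token; if it is a non-terminal N, replace it with the RHS of M[N, lookahead] (the unique production whose predict set contains the lookahead).

Stack is shown with the top on the left.

Stack     Input    Action
-------------------------
C $       b / b $  output C → A C'
A C' $    b / b $  output A → b
b C' $    b / b $  match 'b'
C' $      / b $    output C' → / A C'
/ A C' $  / b $    match '/'
A C' $    b $      output A → b
b C' $    b $      match 'b'
C' $      $        output C' → ε
$         $        accept

The string is accepted.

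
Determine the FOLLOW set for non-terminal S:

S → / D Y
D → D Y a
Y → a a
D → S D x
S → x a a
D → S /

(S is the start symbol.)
S is the start symbol, so $ ∈ FOLLOW(S).
In D → S D x: S is followed by D x, add FIRST(D x) \ {ε} = { '/', 'x' }
In D → S /: S is followed by '/', add FIRST('/') \ {ε} = { '/' }

Taking the union: FOLLOW(S) = { $, '/', 'x' }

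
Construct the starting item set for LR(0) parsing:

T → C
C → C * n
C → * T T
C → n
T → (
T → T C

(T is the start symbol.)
{ [C → . * T T], [C → . C * n], [C → . n], [T → . (], [T → . C], [T → . T C], [T' → . T] }

First, augment the grammar with T' → T
I₀ = CLOSURE({ [T' → . T] }):
  [T' → . T] has the dot before T: add [T → . C], [T → . (], [T → . T C]
  [T → . C] has the dot before C: add [C → . C * n], [C → . * T T], [C → . n]
No further items can be added.

I₀ = { [C → . * T T], [C → . C * n], [C → . n], [T → . (], [T → . C], [T → . T C], [T' → . T] }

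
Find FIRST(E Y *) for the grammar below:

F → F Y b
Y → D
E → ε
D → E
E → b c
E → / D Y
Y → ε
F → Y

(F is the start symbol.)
{ '*', '/', 'b' }

FIRST sets of the non-terminals involved (from the grammar, by fixed-point iteration):
  FIRST(E) = { '/', 'b', ε }
  FIRST(Y) = { '/', 'b', ε }

To compute FIRST(E Y *), process the symbols left to right:
Symbol E is a non-terminal. Add FIRST(E) \ {ε} = { '/', 'b' }
E is nullable (ε ∈ FIRST(E)), continue to the next symbol.
Symbol Y is a non-terminal. Add FIRST(Y) \ {ε} = { '/', 'b' }
Y is nullable (ε ∈ FIRST(Y)), continue to the next symbol.
Symbol * is a terminal. Add '*' and stop.
FIRST(E Y *) = { '*', '/', 'b' }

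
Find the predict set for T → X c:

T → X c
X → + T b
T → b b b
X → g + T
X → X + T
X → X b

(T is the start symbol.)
PREDICT(T → X c) = (FIRST(RHS) \ {ε}) ∪ (FOLLOW(T) if ε ∈ FIRST(RHS), i.e. RHS ⇒* ε)
FIRST(X) = { '+', 'g' }
FIRST(X c) = { '+', 'g' }
ε ∉ FIRST(X c), so FOLLOW(T) is not added.
PREDICT(T → X c) = { '+', 'g' }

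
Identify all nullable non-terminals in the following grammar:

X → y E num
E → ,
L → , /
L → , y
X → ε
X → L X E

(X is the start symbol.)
A non-terminal is nullable if it can derive ε (the empty string): either it has an ε-production, or it has a production whose right-hand side consists entirely of nullable non-terminals.

ε-productions: X → ε
So X is immediately nullable.
No further non-terminal can be added: every production for the remaining non-terminals contains a terminal or a non-nullable non-terminal.
Nullable = { 'X' }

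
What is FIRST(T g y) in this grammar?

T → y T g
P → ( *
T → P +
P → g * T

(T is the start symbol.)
{ '(', 'g', 'y' }

FIRST sets of the non-terminals involved (from the grammar, by fixed-point iteration):
  FIRST(T) = { '(', 'g', 'y' }

To compute FIRST(T g y), process the symbols left to right:
Symbol T is a non-terminal. Add FIRST(T) \ {ε} = { '(', 'g', 'y' }
T is not nullable (ε ∉ FIRST(T)), so stop here.
FIRST(T g y) = { '(', 'g', 'y' }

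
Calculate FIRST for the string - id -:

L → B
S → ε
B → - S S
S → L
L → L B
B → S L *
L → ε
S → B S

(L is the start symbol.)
{ '-' }

To compute FIRST(- id -), process the symbols left to right:
Symbol - is a terminal. Add '-' and stop.
FIRST(- id -) = { '-' }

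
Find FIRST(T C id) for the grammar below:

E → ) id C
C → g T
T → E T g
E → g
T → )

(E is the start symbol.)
FIRST sets of the non-terminals involved (from the grammar, by fixed-point iteration):
  FIRST(T) = { ')', 'g' }

To compute FIRST(T C id), process the symbols left to right:
Symbol T is a non-terminal. Add FIRST(T) \ {ε} = { ')', 'g' }
T is not nullable (ε ∉ FIRST(T)), so stop here.
FIRST(T C id) = { ')', 'g' }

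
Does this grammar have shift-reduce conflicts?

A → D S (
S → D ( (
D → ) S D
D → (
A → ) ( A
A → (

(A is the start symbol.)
A shift-reduce conflict occurs when an LR(0) state has both:
  - a complete (reduce) item [A → α .] (dot at the end), and
  - a shift item [B → β . c γ] (dot before a terminal).

Augment with A' → A and build the canonical LR(0) collection (I0 = CLOSURE({[A' → . A]}), then GOTO on every symbol after a dot until no new states appear). It has 16 states:
  I0: { [A → . (], [A → . ) ( A], [A → . D S (], [A' → . A], [D → . (], [D → . ) S D] }  — shift
  I1: { [A → ( .], [D → ( .] }  — 2 reduces
  I2: { [A → ) . ( A], [D → ) . S D], [D → . (], [D → . ) S D], [S → . D ( (] }  — shift
  I3: { [A' → A .] }  — accept
  I4: { [A → D . S (], [D → . (], [D → . ) S D], [S → . D ( (] }  — shift
  I5: { [D → ( .] }  — reduce
  I6: { [D → ) . S D], [D → . (], [D → . ) S D], [S → . D ( (] }  — shift
  I7: { [S → D . ( (] }  — shift
  I8: { [A → D S . (] }  — shift
  I9: { [A → D S ( .] }  — reduce
  I10: { [S → D ( . (] }  — shift
  I11: { [S → D ( ( .] }  — reduce
  I12: { [D → ) S . D], [D → . (], [D → . ) S D] }  — shift
  I13: { [D → ) S D .] }  — reduce
  I14: { [A → ) ( . A], [A → . (], [A → . ) ( A], [A → . D S (], [D → ( .], [D → . (], [D → . ) S D] }  — shift, reduce
  I15: { [A → ) ( A .] }  — reduce

I14 contains reduce item [D → ( .] and shift items [A → . (], [A → . ) ( A], [D → . (], [D → . ) S D] — shift-reduce conflict.

Answer: Yes — I14: [D → ( .] vs [A → . (]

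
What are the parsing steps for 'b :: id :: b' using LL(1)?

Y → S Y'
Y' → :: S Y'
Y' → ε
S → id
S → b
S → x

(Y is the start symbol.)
Stack is shown with the top on the left.

Stack      Input           Action
---------------------------------
Y $        b :: id :: b $  output Y → S Y'
S Y' $     b :: id :: b $  output S → b
b Y' $     b :: id :: b $  match 'b'
Y' $       :: id :: b $    output Y' → :: S Y'
:: S Y' $  :: id :: b $    match '::'
S Y' $     id :: b $       output S → id
id Y' $    id :: b $       match 'id'
Y' $       :: b $          output Y' → :: S Y'
:: S Y' $  :: b $          match '::'
S Y' $     b $             output S → b
b Y' $     b $             match 'b'
Y' $       $               output Y' → ε
$          $               accept

The string is accepted.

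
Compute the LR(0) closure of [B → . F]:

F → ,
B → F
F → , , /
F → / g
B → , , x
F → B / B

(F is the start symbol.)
To compute CLOSURE, for each item [A → α.Bβ] where B is a non-terminal, add [B → .γ] for all productions B → γ; repeat for the newly added items until nothing changes.

Start with: [B → . F]
  [B → . F] has the dot before F: add [F → . ,], [F → . , , /], [F → . / g], [F → . B / B]
  [F → . B / B] has the dot before B: add [B → . , , x]
No further items can be added.

CLOSURE = { [B → . , , x], [B → . F], [F → . , , /], [F → . ,], [F → . / g], [F → . B / B] }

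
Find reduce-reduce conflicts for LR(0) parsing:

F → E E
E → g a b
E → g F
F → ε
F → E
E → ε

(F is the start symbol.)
Yes — I0: [E → .] vs [F → .]; I1: [E → .] vs [F → E .]; I3: [E → .] vs [F → .]

Augment with F' → F and build the canonical LR(0) collection (I0 = CLOSURE({[F' → . F]}), then GOTO on every symbol after a dot until no new states appear). It has 8 states:
  I0: { [E → . g F], [E → . g a b], [E → .], [F → . E E], [F → . E], [F → .], [F' → . F] }  — shift, 2 reduces
  I1: { [E → . g F], [E → . g a b], [E → .], [F → E . E], [F → E .] }  — shift, 2 reduces
  I2: { [F' → F .] }  — accept
  I3: { [E → . g F], [E → . g a b], [E → .], [E → g . F], [E → g . a b], [F → . E E], [F → . E], [F → .] }  — shift, 2 reduces
  I4: { [E → g F .] }  — reduce
  I5: { [E → g a . b] }  — shift
  I6: { [E → g a b .] }  — reduce
  I7: { [F → E E .] }  — reduce

I0 contains complete items [E → .], [F → .] — reduce-reduce conflict.
I1 contains complete items [E → .], [F → E .] — reduce-reduce conflict.
I3 contains complete items [E → .], [F → .] — reduce-reduce conflict.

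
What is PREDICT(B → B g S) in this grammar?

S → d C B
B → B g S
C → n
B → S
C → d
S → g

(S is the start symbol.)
{ 'd', 'g' }

PREDICT(B → B g S) = (FIRST(RHS) \ {ε}) ∪ (FOLLOW(B) if ε ∈ FIRST(RHS), i.e. RHS ⇒* ε)
FIRST(B) = { 'd', 'g' }
FIRST(B g S) = { 'd', 'g' }
ε ∉ FIRST(B g S), so FOLLOW(B) is not added.
PREDICT(B → B g S) = { 'd', 'g' }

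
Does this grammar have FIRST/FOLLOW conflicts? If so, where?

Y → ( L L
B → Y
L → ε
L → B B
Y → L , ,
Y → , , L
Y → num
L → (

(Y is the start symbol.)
Yes. L → B B with FOLLOW(L) on { '(', ',', 'num' }; L → '(' with FOLLOW(L) on { '(' }

A FIRST/FOLLOW conflict occurs when a non-terminal N has a nullable alternative N → β (β ⇒* ε) and another alternative N → α with FIRST(α) ∩ FOLLOW(N) ≠ ∅: on such a lookahead the parser cannot decide between expanding α and letting N vanish via β.

Nullable non-terminals: L.
FIRST sets used below: FIRST(B) = { '(', ',', 'num' }

L: nullable alternative(s) L → ε; FOLLOW(L) = { $, '(', ',', 'num' }
  L → ε: FIRST \ {ε} = { } — this is the only nullable alternative, skip
  L → B B: FIRST \ {ε} = { '(', ',', 'num' } — overlaps FOLLOW(L) on { '(', ',', 'num' }: CONFLICT
  L → (: FIRST \ {ε} = { '(' } — overlaps FOLLOW(L) on { '(' }: CONFLICT

B, Y have no nullable alternative, so no FIRST/FOLLOW check is needed there.

So the grammar has 2 FIRST/FOLLOW conflicts (marked CONFLICT above).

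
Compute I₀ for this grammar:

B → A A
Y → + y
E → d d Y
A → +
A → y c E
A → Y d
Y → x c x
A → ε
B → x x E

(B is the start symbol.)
First, augment the grammar with B' → B
I₀ = CLOSURE({ [B' → . B] }):
  [B' → . B] has the dot before B: add [B → . A A], [B → . x x E]
  [B → . A A] has the dot before A: add [A → . +], [A → . y c E], [A → . Y d], [A → .]
  [A → . Y d] has the dot before Y: add [Y → . + y], [Y → . x c x]
No further items can be added.

I₀ = { [A → . +], [A → . Y d], [A → . y c E], [A → .], [B → . A A], [B → . x x E], [B' → . B], [Y → . + y], [Y → . x c x] }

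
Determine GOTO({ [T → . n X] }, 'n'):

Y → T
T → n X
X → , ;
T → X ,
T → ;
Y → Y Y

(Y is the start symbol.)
GOTO(I, 'n') = CLOSURE({ [A → αX.β] : [A → α.Xβ] ∈ I, X = 'n' })

Items with dot before 'n', with the dot advanced:
  [T → . n X] → [T → n . X]
Closure of the advanced items:
  [T → n . X] has the dot before X: add [X → . , ;]

GOTO = { [T → n . X], [X → . , ;] }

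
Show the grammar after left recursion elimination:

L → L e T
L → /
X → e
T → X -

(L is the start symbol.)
L is directly left-recursive. The standard transformation for
  A → A α₁ | ... | A α_m | β₁ | ... | β_n
is
  A  → β₁ A' | ... | β_n A'
  A' → α₁ A' | ... | α_m A' | ε

L → / becomes L → / L'
L → L e T becomes L' → e T L'
Add L' → ε

Productions for other non-terminals are unchanged:
  X → e
  T → X -

Resulting grammar:
L → / L'
L' → e T L'
L' → ε
X → e
T → X -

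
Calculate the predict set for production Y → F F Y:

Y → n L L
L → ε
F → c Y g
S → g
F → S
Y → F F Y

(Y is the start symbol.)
{ 'c', 'g' }

PREDICT(Y → F F Y) = (FIRST(RHS) \ {ε}) ∪ (FOLLOW(Y) if ε ∈ FIRST(RHS), i.e. RHS ⇒* ε)
FIRST(F) = { 'c', 'g' }
FIRST(F F Y) = { 'c', 'g' }
ε ∉ FIRST(F F Y), so FOLLOW(Y) is not added.
PREDICT(Y → F F Y) = { 'c', 'g' }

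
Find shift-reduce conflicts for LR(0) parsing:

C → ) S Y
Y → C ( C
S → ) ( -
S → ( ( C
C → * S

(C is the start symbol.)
No shift-reduce conflicts

Augment with C' → C and build the canonical LR(0) collection (I0 = CLOSURE({[C' → . C]}), then GOTO on every symbol after a dot until no new states appear). It has 16 states:
  I0: { [C → . ) S Y], [C → . * S], [C' → . C] }  — shift
  I1: { [C → ) . S Y], [S → . ( ( C], [S → . ) ( -] }  — shift
  I2: { [C → * . S], [S → . ( ( C], [S → . ) ( -] }  — shift
  I3: { [C' → C .] }  — accept
  I4: { [S → ( . ( C] }  — shift
  I5: { [S → ) . ( -] }  — shift
  I6: { [C → * S .] }  — reduce
  I7: { [S → ) ( . -] }  — shift
  I8: { [S → ) ( - .] }  — reduce
  I9: { [C → . ) S Y], [C → . * S], [S → ( ( . C] }  — shift
  I10: { [S → ( ( C .] }  — reduce
  I11: { [C → ) S . Y], [C → . ) S Y], [C → . * S], [Y → . C ( C] }  — shift
  I12: { [Y → C . ( C] }  — shift
  I13: { [C → ) S Y .] }  — reduce
  I14: { [C → . ) S Y], [C → . * S], [Y → C ( . C] }  — shift
  I15: { [Y → C ( C .] }  — reduce

No state contains both a complete item and a shift item.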